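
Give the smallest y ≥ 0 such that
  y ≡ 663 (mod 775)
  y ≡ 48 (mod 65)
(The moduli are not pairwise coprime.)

gcd(775, 65) = 5 and 5 | (48 − 663), so the pair is consistent; merging gives y ≡ 5313 (mod 10075), where 10075 = lcm(775, 65).
The solution is unique modulo lcm(775, 65) = 10075.

5313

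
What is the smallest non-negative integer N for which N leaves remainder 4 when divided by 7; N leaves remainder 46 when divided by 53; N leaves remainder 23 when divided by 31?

The moduli are pairwise coprime; M = 7·53·31 = 11501.
M/7 = 1643; 1643 ≡ 5 (mod 7); 5·3 ≡ 1, so inverse 3.
M/53 = 217; 217 ≡ 5 (mod 53); 5·32 ≡ 1, so inverse 32.
M/31 = 371; 371 ≡ 30 (mod 31); 30·30 ≡ 1, so inverse 30.
N ≡ 4·1643·3 + 46·217·32 + 23·371·30 = 595130.
595130 mod 11501 = 8579.

8579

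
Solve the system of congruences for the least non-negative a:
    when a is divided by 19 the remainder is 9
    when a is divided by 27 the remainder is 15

From a ≡ 9 (mod 19) write a = 9 + 19t. Substituting into a ≡ 15 (mod 27) gives 19t ≡ 6 (mod 27), and since 19⁻¹ ≡ 10 (mod 27), t ≡ 6. Hence a ≡ 9 + 19·6 = 123 (mod 513).

123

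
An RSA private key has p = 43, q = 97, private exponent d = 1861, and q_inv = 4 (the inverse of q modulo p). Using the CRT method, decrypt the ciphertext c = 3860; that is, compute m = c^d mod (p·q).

2843

d_p = d mod (p−1) = 1861 mod 42 = 13; d_q = d mod (q−1) = 37.
m₁ = c^(d_p) mod p: c ≡ 33 (mod 43), and 33^13 mod 43 = 5.
m₂ = c^(d_q) mod q: c ≡ 77 (mod 97), and 77^37 mod 97 = 30.
h = q_inv·(m₁ − m₂) mod p = 4·(5 − 30) mod 43 = 29.
m = m₂ + h·q = 30 + 29·97 = 2843.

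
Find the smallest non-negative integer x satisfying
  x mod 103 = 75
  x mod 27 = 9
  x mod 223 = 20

225027

From x ≡ 75 (mod 103) write x = 75 + 103t. Substituting into x ≡ 9 (mod 27) gives 103t ≡ 15 (mod 27), and since 22⁻¹ ≡ 16 (mod 27), t ≡ 24. Hence x ≡ 75 + 103·24 = 2547 (mod 2781).
From x ≡ 2547 (mod 2781) write x = 2547 + 2781t. Substituting into x ≡ 20 (mod 223) gives 2781t ≡ 149 (mod 223), and since 105⁻¹ ≡ 17 (mod 223), t ≡ 80. Hence x ≡ 2547 + 2781·80 = 225027 (mod 620163).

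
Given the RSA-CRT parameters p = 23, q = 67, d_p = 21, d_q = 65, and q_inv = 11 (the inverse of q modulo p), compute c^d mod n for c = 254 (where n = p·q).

m₁ = c^(d_p) mod p: c ≡ 1 (mod 23), and 1^21 mod 23 = 1.
m₂ = c^(d_q) mod q: c ≡ 53 (mod 67), and 53^65 mod 67 = 43.
h = q_inv·(m₁ − m₂) mod p = 11·(1 − 43) mod 23 = 21.
m = m₂ + h·q = 43 + 21·67 = 1450.

1450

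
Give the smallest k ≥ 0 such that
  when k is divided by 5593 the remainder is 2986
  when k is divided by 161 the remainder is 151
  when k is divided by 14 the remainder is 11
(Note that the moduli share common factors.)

187555

gcd(5593, 161) = 7 and 7 | (151 − 2986), so the pair is consistent; merging gives k ≡ 58916 (mod 128639), where 128639 = lcm(5593, 161).
gcd(128639, 14) = 7 and 7 | (11 − 58916), so the pair is consistent; merging gives k ≡ 187555 (mod 257278), where 257278 = lcm(128639, 14).
The solution is unique modulo lcm(5593, 161, 14) = 257278.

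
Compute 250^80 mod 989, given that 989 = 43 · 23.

Mod 43: 250 ≡ 35; by Fermat, exponent reduces to 80 mod 42 = 38; 35^38 ≡ 4 (mod 43).
Mod 23: 250 ≡ 20; by Fermat, exponent reduces to 80 mod 22 = 14; 20^14 ≡ 4 (mod 23).
Combine by CRT: x ≡ 4 (mod 43), x ≡ 4 (mod 23) ⇒ x ≡ 4 (mod 989).

4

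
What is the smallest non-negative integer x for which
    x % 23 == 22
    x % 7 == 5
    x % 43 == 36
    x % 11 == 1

48368

From x ≡ 22 (mod 23) write x = 22 + 23t. Substituting into x ≡ 5 (mod 7) gives 23t ≡ 4 (mod 7), and since 2⁻¹ ≡ 4 (mod 7), t ≡ 2. Hence x ≡ 22 + 23·2 = 68 (mod 161).
From x ≡ 68 (mod 161) write x = 68 + 161t. Substituting into x ≡ 36 (mod 43) gives 161t ≡ 11 (mod 43), and since 32⁻¹ ≡ 39 (mod 43), t ≡ 42. Hence x ≡ 68 + 161·42 = 6830 (mod 6923).
From x ≡ 6830 (mod 6923) write x = 6830 + 6923t. Substituting into x ≡ 1 (mod 11) gives 6923t ≡ 2 (mod 11), and since 4⁻¹ ≡ 3 (mod 11), t ≡ 6. Hence x ≡ 6830 + 6923·6 = 48368 (mod 76153).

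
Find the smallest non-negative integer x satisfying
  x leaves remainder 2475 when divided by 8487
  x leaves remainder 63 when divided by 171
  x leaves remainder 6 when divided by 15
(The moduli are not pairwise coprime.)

27936

gcd(8487, 171) = 9 and 9 | (63 − 2475), so the pair is consistent; merging gives x ≡ 27936 (mod 161253), where 161253 = lcm(8487, 171).
gcd(161253, 15) = 3 and 3 | (6 − 27936), so the pair is consistent; merging gives x ≡ 27936 (mod 806265), where 806265 = lcm(161253, 15).
The solution is unique modulo lcm(8487, 171, 15) = 806265.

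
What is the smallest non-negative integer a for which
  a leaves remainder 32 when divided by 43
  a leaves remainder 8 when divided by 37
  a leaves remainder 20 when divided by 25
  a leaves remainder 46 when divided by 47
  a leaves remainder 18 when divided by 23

20499895

From a ≡ 32 (mod 43) write a = 32 + 43t. Substituting into a ≡ 8 (mod 37) gives 43t ≡ 13 (mod 37), and since 6⁻¹ ≡ 31 (mod 37), t ≡ 33. Hence a ≡ 32 + 43·33 = 1451 (mod 1591).
From a ≡ 1451 (mod 1591) write a = 1451 + 1591t. Substituting into a ≡ 20 (mod 25) gives 1591t ≡ 19 (mod 25), and since 16⁻¹ ≡ 11 (mod 25), t ≡ 9. Hence a ≡ 1451 + 1591·9 = 15770 (mod 39775).
From a ≡ 15770 (mod 39775) write a = 15770 + 39775t. Substituting into a ≡ 46 (mod 47) gives 39775t ≡ 21 (mod 47), and since 13⁻¹ ≡ 29 (mod 47), t ≡ 45. Hence a ≡ 15770 + 39775·45 = 1805645 (mod 1869425).
From a ≡ 1805645 (mod 1869425) write a = 1805645 + 1869425t. Substituting into a ≡ 18 (mod 23) gives 1869425t ≡ 11 (mod 23), and since 8⁻¹ ≡ 3 (mod 23), t ≡ 10. Hence a ≡ 1805645 + 1869425·10 = 20499895 (mod 42996775).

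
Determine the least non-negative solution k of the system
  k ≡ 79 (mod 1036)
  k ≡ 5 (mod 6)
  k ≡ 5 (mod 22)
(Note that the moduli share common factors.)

Combine the congruences pairwise.
gcd(1036, 6) = 2 and 2 | (5 − 79), so the pair is consistent; merging gives k ≡ 1115 (mod 3108), where 3108 = lcm(1036, 6).
gcd(3108, 22) = 2 and 2 | (5 − 1115), so the pair is consistent; merging gives k ≡ 7331 (mod 34188), where 34188 = lcm(3108, 22).
The solution is unique modulo lcm(1036, 6, 22) = 34188.

7331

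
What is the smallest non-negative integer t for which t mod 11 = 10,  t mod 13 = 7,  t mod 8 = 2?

98

The moduli are pairwise coprime; N = 11·13·8 = 1144.
N/11 = 104; 104 ≡ 5 (mod 11); 5·9 ≡ 1, so inverse 9.
N/13 = 88; 88 ≡ 10 (mod 13); 10·4 ≡ 1, so inverse 4.
N/8 = 143; 143 ≡ 7 (mod 8); 7·7 ≡ 1, so inverse 7.
t ≡ 10·104·9 + 7·88·4 + 2·143·7 = 13826.
13826 mod 1144 = 98.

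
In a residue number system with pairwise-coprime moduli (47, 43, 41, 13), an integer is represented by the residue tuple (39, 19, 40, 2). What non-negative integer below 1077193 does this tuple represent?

The moduli are pairwise coprime; N = 47·43·41·13 = 1077193.
N/47 = 22919; 22919 ≡ 30 (mod 47); 30·11 ≡ 1, so inverse 11.
N/43 = 25051; 25051 ≡ 25 (mod 43); 25·31 ≡ 1, so inverse 31.
N/41 = 26273; 26273 ≡ 33 (mod 41); 33·5 ≡ 1, so inverse 5.
N/13 = 82861; 82861 ≡ 12 (mod 13); 12·12 ≡ 1, so inverse 12.
x ≡ 39·22919·11 + 19·25051·31 + 40·26273·5 + 2·82861·12 = 31830554.
31830554 mod 1077193 = 591957.

591957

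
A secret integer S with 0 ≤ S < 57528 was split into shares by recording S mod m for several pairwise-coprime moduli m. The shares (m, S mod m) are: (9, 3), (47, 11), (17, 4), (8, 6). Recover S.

44238

The moduli are pairwise coprime; N = 9·47·17·8 = 57528.
N/9 = 6392; 6392 ≡ 2 (mod 9); 2·5 ≡ 1, so inverse 5.
N/47 = 1224; 1224 ≡ 2 (mod 47); 2·24 ≡ 1, so inverse 24.
N/17 = 3384; 3384 ≡ 1 (mod 17), inverse 1.
N/8 = 7191; 7191 ≡ 7 (mod 8); 7·7 ≡ 1, so inverse 7.
S ≡ 3·6392·5 + 11·1224·24 + 4·3384·1 + 6·7191·7 = 734574.
734574 mod 57528 = 44238.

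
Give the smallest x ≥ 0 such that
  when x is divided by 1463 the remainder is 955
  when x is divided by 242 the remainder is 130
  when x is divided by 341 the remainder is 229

gcd(1463, 242) = 11 and 11 | (130 − 955), so the pair is consistent; merging gives x ≡ 19974 (mod 32186), where 32186 = lcm(1463, 242).
gcd(32186, 341) = 11 and 11 | (229 − 19974), so the pair is consistent; merging gives x ≡ 277462 (mod 997766), where 997766 = lcm(32186, 341).
The solution is unique modulo lcm(1463, 242, 341) = 997766.

277462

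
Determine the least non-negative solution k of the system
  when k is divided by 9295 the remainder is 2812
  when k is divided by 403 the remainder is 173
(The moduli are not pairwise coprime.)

67877

Combine the congruences pairwise.
gcd(9295, 403) = 13 and 13 | (173 − 2812), so the pair is consistent; merging gives k ≡ 67877 (mod 288145), where 288145 = lcm(9295, 403).
The solution is unique modulo lcm(9295, 403) = 288145.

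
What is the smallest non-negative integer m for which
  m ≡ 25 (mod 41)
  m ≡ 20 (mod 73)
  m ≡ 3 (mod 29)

63165

The moduli are pairwise coprime; N = 41·73·29 = 86797.
N/41 = 2117; 2117 ≡ 26 (mod 41); 26·30 ≡ 1, so inverse 30.
N/73 = 1189; 1189 ≡ 21 (mod 73); 21·7 ≡ 1, so inverse 7.
N/29 = 2993; 2993 ≡ 6 (mod 29); 6·5 ≡ 1, so inverse 5.
m ≡ 25·2117·30 + 20·1189·7 + 3·2993·5 = 1799105.
1799105 mod 86797 = 63165.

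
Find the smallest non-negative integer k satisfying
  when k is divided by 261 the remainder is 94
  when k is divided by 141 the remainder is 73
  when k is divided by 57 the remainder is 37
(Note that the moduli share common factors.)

gcd(261, 141) = 3 and 3 | (73 − 94), so the pair is consistent; merging gives k ≡ 355 (mod 12267), where 12267 = lcm(261, 141).
gcd(12267, 57) = 3 and 3 | (37 − 355), so the pair is consistent; merging gives k ≡ 24889 (mod 233073), where 233073 = lcm(12267, 57).
The solution is unique modulo lcm(261, 141, 57) = 233073.

24889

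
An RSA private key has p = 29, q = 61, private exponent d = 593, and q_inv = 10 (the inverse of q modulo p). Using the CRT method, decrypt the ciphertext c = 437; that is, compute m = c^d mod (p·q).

d_p = d mod (p−1) = 593 mod 28 = 5; d_q = d mod (q−1) = 53.
m₁ = c^(d_p) mod p: c ≡ 2 (mod 29), and 2^5 mod 29 = 3.
m₂ = c^(d_q) mod q: c ≡ 10 (mod 61), and 10^53 mod 61 = 54.
h = q_inv·(m₁ − m₂) mod p = 10·(3 − 54) mod 29 = 12.
m = m₂ + h·q = 54 + 12·61 = 786.

786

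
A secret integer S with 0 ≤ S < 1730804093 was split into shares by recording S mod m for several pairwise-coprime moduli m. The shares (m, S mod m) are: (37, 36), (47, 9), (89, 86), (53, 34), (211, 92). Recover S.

9148841

From S ≡ 36 (mod 37) write S = 36 + 37t. Substituting into S ≡ 9 (mod 47) gives 37t ≡ 20 (mod 47), and since 37⁻¹ ≡ 14 (mod 47), t ≡ 45. Hence S ≡ 36 + 37·45 = 1701 (mod 1739).
From S ≡ 1701 (mod 1739) write S = 1701 + 1739t. Substituting into S ≡ 86 (mod 89) gives 1739t ≡ 76 (mod 89), and since 48⁻¹ ≡ 13 (mod 89), t ≡ 9. Hence S ≡ 1701 + 1739·9 = 17352 (mod 154771).
From S ≡ 17352 (mod 154771) write S = 17352 + 154771t. Substituting into S ≡ 34 (mod 53) gives 154771t ≡ 13 (mod 53), and since 11⁻¹ ≡ 29 (mod 53), t ≡ 6. Hence S ≡ 17352 + 154771·6 = 945978 (mod 8202863).
From S ≡ 945978 (mod 8202863) write S = 945978 + 8202863t. Substituting into S ≡ 92 (mod 211) gives 8202863t ≡ 27 (mod 211), and since 27⁻¹ ≡ 86 (mod 211), t ≡ 1. Hence S ≡ 945978 + 8202863·1 = 9148841 (mod 1730804093).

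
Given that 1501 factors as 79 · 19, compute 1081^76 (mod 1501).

Mod 79: 1081 ≡ 54; 54^76 ≡ 45 (mod 79).
Mod 19: 1081 ≡ 17; by Fermat, exponent reduces to 76 mod 18 = 4; 17^4 ≡ 16 (mod 19).
Combine by CRT: x ≡ 45 (mod 79), x ≡ 16 (mod 19) ⇒ x ≡ 282 (mod 1501).

282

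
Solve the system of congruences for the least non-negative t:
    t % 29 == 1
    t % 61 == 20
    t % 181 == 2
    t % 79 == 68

23206555

The moduli are pairwise coprime; N = 29·61·181·79 = 25294931.
N/29 = 872239; 872239 ≡ 6 (mod 29); 6·5 ≡ 1, so inverse 5.
N/61 = 414671; 414671 ≡ 54 (mod 61); 54·26 ≡ 1, so inverse 26.
N/181 = 139751; 139751 ≡ 19 (mod 181); 19·162 ≡ 1, so inverse 162.
N/79 = 320189; 320189 ≡ 2 (mod 79); 2·40 ≡ 1, so inverse 40.
t ≡ 1·872239·5 + 20·414671·26 + 2·139751·162 + 68·320189·40 = 1136183519.
1136183519 mod 25294931 = 23206555.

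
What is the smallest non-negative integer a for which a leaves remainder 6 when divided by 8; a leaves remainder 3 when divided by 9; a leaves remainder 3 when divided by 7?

Combine the congruences pairwise.
From a ≡ 6 (mod 8) write a = 6 + 8t. Substituting into a ≡ 3 (mod 9) gives 8t ≡ 6 (mod 9), and since 8⁻¹ ≡ 8 (mod 9), t ≡ 3. Hence a ≡ 6 + 8·3 = 30 (mod 72).
From a ≡ 30 (mod 72) write a = 30 + 72t. Substituting into a ≡ 3 (mod 7) gives 72t ≡ 1 (mod 7), and since 2⁻¹ ≡ 4 (mod 7), t ≡ 4. Hence a ≡ 30 + 72·4 = 318 (mod 504).

318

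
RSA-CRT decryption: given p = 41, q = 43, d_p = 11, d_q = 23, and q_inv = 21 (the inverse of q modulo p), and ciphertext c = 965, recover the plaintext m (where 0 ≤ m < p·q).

499

m₁ = c^(d_p) mod p: c ≡ 22 (mod 41), and 22^11 mod 41 = 7.
m₂ = c^(d_q) mod q: c ≡ 19 (mod 43), and 19^23 mod 43 = 26.
h = q_inv·(m₁ − m₂) mod p = 21·(7 − 26) mod 41 = 11.
m = m₂ + h·q = 26 + 11·43 = 499.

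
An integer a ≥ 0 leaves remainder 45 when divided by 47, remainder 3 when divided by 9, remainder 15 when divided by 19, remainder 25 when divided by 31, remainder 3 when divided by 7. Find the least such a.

The moduli are pairwise coprime; N = 47·9·19·31·7 = 1744029.
N/47 = 37107; 37107 ≡ 24 (mod 47); 24·2 ≡ 1, so inverse 2.
N/9 = 193781; 193781 ≡ 2 (mod 9); 2·5 ≡ 1, so inverse 5.
N/19 = 91791; 91791 ≡ 2 (mod 19); 2·10 ≡ 1, so inverse 10.
N/31 = 56259; 56259 ≡ 25 (mod 31); 25·5 ≡ 1, so inverse 5.
N/7 = 249147; 249147 ≡ 3 (mod 7); 3·5 ≡ 1, so inverse 5.
a ≡ 45·37107·2 + 3·193781·5 + 15·91791·10 + 25·56259·5 + 3·249147·5 = 30784575.
30784575 mod 1744029 = 1136082.

1136082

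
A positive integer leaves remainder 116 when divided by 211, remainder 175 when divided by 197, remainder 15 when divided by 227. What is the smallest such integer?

7931395

Combine the congruences pairwise.
From m ≡ 116 (mod 211) write m = 116 + 211t. Substituting into m ≡ 175 (mod 197) gives 211t ≡ 59 (mod 197), and since 14⁻¹ ≡ 183 (mod 197), t ≡ 159. Hence m ≡ 116 + 211·159 = 33665 (mod 41567).
From m ≡ 33665 (mod 41567) write m = 33665 + 41567t. Substituting into m ≡ 15 (mod 227) gives 41567t ≡ 173 (mod 227), and since 26⁻¹ ≡ 131 (mod 227), t ≡ 190. Hence m ≡ 33665 + 41567·190 = 7931395 (mod 9435709).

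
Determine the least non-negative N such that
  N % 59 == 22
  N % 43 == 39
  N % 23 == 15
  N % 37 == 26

1605530

The moduli are pairwise coprime; M = 59·43·23·37 = 2158987.
M/59 = 36593; 36593 ≡ 13 (mod 59); 13·50 ≡ 1, so inverse 50.
M/43 = 50209; 50209 ≡ 28 (mod 43); 28·20 ≡ 1, so inverse 20.
M/23 = 93869; 93869 ≡ 6 (mod 23); 6·4 ≡ 1, so inverse 4.
M/37 = 58351; 58351 ≡ 2 (mod 37); 2·19 ≡ 1, so inverse 19.
N ≡ 22·36593·50 + 39·50209·20 + 15·93869·4 + 26·58351·19 = 113872854.
113872854 mod 2158987 = 1605530.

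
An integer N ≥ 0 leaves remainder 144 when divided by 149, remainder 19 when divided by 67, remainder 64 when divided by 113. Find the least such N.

The moduli are pairwise coprime; M = 149·67·113 = 1128079.
M/149 = 7571; 7571 ≡ 121 (mod 149); 121·133 ≡ 1, so inverse 133.
M/67 = 16837; 16837 ≡ 20 (mod 67); 20·57 ≡ 1, so inverse 57.
M/113 = 9983; 9983 ≡ 39 (mod 113); 39·29 ≡ 1, so inverse 29.
N ≡ 144·7571·133 + 19·16837·57 + 64·9983·29 = 181762711.
181762711 mod 1128079 = 141992.

141992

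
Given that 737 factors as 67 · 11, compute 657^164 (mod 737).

Mod 67: 657 ≡ 54; by Fermat, exponent reduces to 164 mod 66 = 32; 54^32 ≡ 36 (mod 67).
Mod 11: 657 ≡ 8; by Fermat, exponent reduces to 164 mod 10 = 4; 8^4 ≡ 4 (mod 11).
Combine by CRT: x ≡ 36 (mod 67), x ≡ 4 (mod 11) ⇒ x ≡ 103 (mod 737).

103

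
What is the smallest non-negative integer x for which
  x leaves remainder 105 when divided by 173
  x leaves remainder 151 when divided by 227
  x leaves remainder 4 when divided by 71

795559

The moduli are pairwise coprime; N = 173·227·71 = 2788241.
N/173 = 16117; 16117 ≡ 28 (mod 173); 28·68 ≡ 1, so inverse 68.
N/227 = 12283; 12283 ≡ 25 (mod 227); 25·109 ≡ 1, so inverse 109.
N/71 = 39271; 39271 ≡ 8 (mod 71); 8·9 ≡ 1, so inverse 9.
x ≡ 105·16117·68 + 151·12283·109 + 4·39271·9 = 318655033.
318655033 mod 2788241 = 795559.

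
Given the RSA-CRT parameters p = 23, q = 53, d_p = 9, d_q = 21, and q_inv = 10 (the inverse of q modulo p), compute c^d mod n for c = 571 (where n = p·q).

m₁ = c^(d_p) mod p: c ≡ 19 (mod 23), and 19^9 mod 23 = 10.
m₂ = c^(d_q) mod q: c ≡ 41 (mod 53), and 41^21 mod 53 = 35.
h = q_inv·(m₁ − m₂) mod p = 10·(10 − 35) mod 23 = 3.
m = m₂ + h·q = 35 + 3·53 = 194.

194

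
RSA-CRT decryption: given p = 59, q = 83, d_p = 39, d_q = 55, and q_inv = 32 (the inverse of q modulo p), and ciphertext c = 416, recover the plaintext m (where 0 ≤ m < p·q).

m₁ = c^(d_p) mod p: c ≡ 3 (mod 59), and 3^39 mod 59 = 49.
m₂ = c^(d_q) mod q: c ≡ 1 (mod 83), and 1^55 mod 83 = 1.
h = q_inv·(m₁ − m₂) mod p = 32·(49 − 1) mod 59 = 2.
m = m₂ + h·q = 1 + 2·83 = 167.

167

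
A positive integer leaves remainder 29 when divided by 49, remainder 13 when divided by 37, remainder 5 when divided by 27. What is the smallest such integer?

The moduli are pairwise coprime; N = 49·37·27 = 48951.
N/49 = 999; 999 ≡ 19 (mod 49); 19·31 ≡ 1, so inverse 31.
N/37 = 1323; 1323 ≡ 28 (mod 37); 28·4 ≡ 1, so inverse 4.
N/27 = 1813; 1813 ≡ 4 (mod 27); 4·7 ≡ 1, so inverse 7.
x ≡ 29·999·31 + 13·1323·4 + 5·1813·7 = 1030352.
1030352 mod 48951 = 2381.

2381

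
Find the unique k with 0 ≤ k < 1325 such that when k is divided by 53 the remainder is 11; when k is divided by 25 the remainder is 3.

From k ≡ 11 (mod 53) write k = 11 + 53t. Substituting into k ≡ 3 (mod 25) gives 53t ≡ 17 (mod 25), and since 3⁻¹ ≡ 17 (mod 25), t ≡ 14. Hence k ≡ 11 + 53·14 = 753 (mod 1325).

753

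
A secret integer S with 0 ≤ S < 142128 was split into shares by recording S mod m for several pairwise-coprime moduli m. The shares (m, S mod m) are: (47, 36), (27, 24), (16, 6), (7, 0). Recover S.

75894

The moduli are pairwise coprime; N = 47·27·16·7 = 142128.
N/47 = 3024; 3024 ≡ 16 (mod 47); 16·3 ≡ 1, so inverse 3.
N/27 = 5264; 5264 ≡ 26 (mod 27); 26·26 ≡ 1, so inverse 26.
N/16 = 8883; 8883 ≡ 3 (mod 16); 3·11 ≡ 1, so inverse 11.
N/7 = 20304; 20304 ≡ 4 (mod 7); 4·2 ≡ 1, so inverse 2.
S ≡ 36·3024·3 + 24·5264·26 + 6·8883·11 + 0·20304·2 = 4197606.
4197606 mod 142128 = 75894.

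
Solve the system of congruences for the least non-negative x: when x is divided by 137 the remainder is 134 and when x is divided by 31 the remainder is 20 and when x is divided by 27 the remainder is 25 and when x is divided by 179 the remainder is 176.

1422331

From x ≡ 134 (mod 137) write x = 134 + 137t. Substituting into x ≡ 20 (mod 31) gives 137t ≡ 10 (mod 31), and since 13⁻¹ ≡ 12 (mod 31), t ≡ 27. Hence x ≡ 134 + 137·27 = 3833 (mod 4247).
From x ≡ 3833 (mod 4247) write x = 3833 + 4247t. Substituting into x ≡ 25 (mod 27) gives 4247t ≡ 26 (mod 27), and since 8⁻¹ ≡ 17 (mod 27), t ≡ 10. Hence x ≡ 3833 + 4247·10 = 46303 (mod 114669).
From x ≡ 46303 (mod 114669) write x = 46303 + 114669t. Substituting into x ≡ 176 (mod 179) gives 114669t ≡ 55 (mod 179), and since 109⁻¹ ≡ 23 (mod 179), t ≡ 12. Hence x ≡ 46303 + 114669·12 = 1422331 (mod 20525751).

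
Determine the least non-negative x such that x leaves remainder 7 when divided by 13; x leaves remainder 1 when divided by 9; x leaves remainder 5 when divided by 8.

397

From x ≡ 7 (mod 13) write x = 7 + 13t. Substituting into x ≡ 1 (mod 9) gives 13t ≡ 3 (mod 9), and since 4⁻¹ ≡ 7 (mod 9), t ≡ 3. Hence x ≡ 7 + 13·3 = 46 (mod 117).
From x ≡ 46 (mod 117) write x = 46 + 117t. Substituting into x ≡ 5 (mod 8) gives 117t ≡ 7 (mod 8), and since 5⁻¹ ≡ 5 (mod 8), t ≡ 3. Hence x ≡ 46 + 117·3 = 397 (mod 936).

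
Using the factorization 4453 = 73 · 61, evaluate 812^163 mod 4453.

3221

Mod 73: 812 ≡ 9; by Fermat, exponent reduces to 163 mod 72 = 19; 9^19 ≡ 9 (mod 73).
Mod 61: 812 ≡ 19; by Fermat, exponent reduces to 163 mod 60 = 43; 19^43 ≡ 49 (mod 61).
Combine by CRT: x ≡ 9 (mod 73), x ≡ 49 (mod 61) ⇒ x ≡ 3221 (mod 4453).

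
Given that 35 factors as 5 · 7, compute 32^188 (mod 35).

Mod 5: 32 ≡ 2; since 4 | 188, by Fermat 2^188 ≡ 1 (mod 5).
Mod 7: 32 ≡ 4; by Fermat, exponent reduces to 188 mod 6 = 2; 4^2 ≡ 2 (mod 7).
Combine by CRT: x ≡ 1 (mod 5), x ≡ 2 (mod 7) ⇒ x ≡ 16 (mod 35).

16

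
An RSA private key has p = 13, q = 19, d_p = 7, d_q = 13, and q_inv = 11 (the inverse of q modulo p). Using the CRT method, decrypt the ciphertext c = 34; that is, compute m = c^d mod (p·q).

m₁ = c^(d_p) mod p: c ≡ 8 (mod 13), and 8^7 mod 13 = 5.
m₂ = c^(d_q) mod q: c ≡ 15 (mod 19), and 15^13 mod 19 = 10.
h = q_inv·(m₁ − m₂) mod p = 11·(5 − 10) mod 13 = 10.
m = m₂ + h·q = 10 + 10·19 = 200.

200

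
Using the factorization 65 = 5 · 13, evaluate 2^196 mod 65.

Mod 5: 2 ≡ 2; since 4 | 196, by Fermat 2^196 ≡ 1 (mod 5).
Mod 13: 2 ≡ 2; by Fermat, exponent reduces to 196 mod 12 = 4; 2^4 ≡ 3 (mod 13).
Combine by CRT: x ≡ 1 (mod 5), x ≡ 3 (mod 13) ⇒ x ≡ 16 (mod 65).

16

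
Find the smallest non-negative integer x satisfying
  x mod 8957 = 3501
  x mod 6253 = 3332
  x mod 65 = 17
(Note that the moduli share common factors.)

1597847

gcd(8957, 6253) = 169 and 169 | (3332 − 3501), so the pair is consistent; merging gives x ≡ 272211 (mod 331409), where 331409 = lcm(8957, 6253).
gcd(331409, 65) = 13 and 13 | (17 − 272211), so the pair is consistent; merging gives x ≡ 1597847 (mod 1657045), where 1657045 = lcm(331409, 65).
The solution is unique modulo lcm(8957, 6253, 65) = 1657045.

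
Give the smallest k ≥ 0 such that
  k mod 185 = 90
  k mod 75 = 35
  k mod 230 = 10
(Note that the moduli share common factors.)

87410

Combine the congruences pairwise.
gcd(185, 75) = 5 and 5 | (35 − 90), so the pair is consistent; merging gives k ≡ 1385 (mod 2775), where 2775 = lcm(185, 75).
gcd(2775, 230) = 5 and 5 | (10 − 1385), so the pair is consistent; merging gives k ≡ 87410 (mod 127650), where 127650 = lcm(2775, 230).
The solution is unique modulo lcm(185, 75, 230) = 127650.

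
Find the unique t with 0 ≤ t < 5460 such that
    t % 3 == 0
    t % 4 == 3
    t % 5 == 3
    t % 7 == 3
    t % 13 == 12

5043

The moduli are pairwise coprime; N = 3·4·5·7·13 = 5460.
N/3 = 1820; 1820 ≡ 2 (mod 3); 2·2 ≡ 1, so inverse 2.
N/4 = 1365; 1365 ≡ 1 (mod 4), inverse 1.
N/5 = 1092; 1092 ≡ 2 (mod 5); 2·3 ≡ 1, so inverse 3.
N/7 = 780; 780 ≡ 3 (mod 7); 3·5 ≡ 1, so inverse 5.
N/13 = 420; 420 ≡ 4 (mod 13); 4·10 ≡ 1, so inverse 10.
t ≡ 0·1820·2 + 3·1365·1 + 3·1092·3 + 3·780·5 + 12·420·10 = 76023.
76023 mod 5460 = 5043.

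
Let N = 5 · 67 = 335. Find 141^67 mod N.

141

Mod 5: 141 ≡ 1; by Fermat, exponent reduces to 67 mod 4 = 3; 1^3 ≡ 1 (mod 5).
Mod 67: 141 ≡ 7; by Fermat, exponent reduces to 67 mod 66 = 1; 7^1 ≡ 7 (mod 67).
Combine by CRT: x ≡ 1 (mod 5), x ≡ 7 (mod 67) ⇒ x ≡ 141 (mod 335).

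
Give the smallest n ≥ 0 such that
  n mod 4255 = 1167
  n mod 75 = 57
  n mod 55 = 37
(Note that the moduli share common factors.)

205407

gcd(4255, 75) = 5 and 5 | (57 − 1167), so the pair is consistent; merging gives n ≡ 13932 (mod 63825), where 63825 = lcm(4255, 75).
gcd(63825, 55) = 5 and 5 | (37 − 13932), so the pair is consistent; merging gives n ≡ 205407 (mod 702075), where 702075 = lcm(63825, 55).
The solution is unique modulo lcm(4255, 75, 55) = 702075.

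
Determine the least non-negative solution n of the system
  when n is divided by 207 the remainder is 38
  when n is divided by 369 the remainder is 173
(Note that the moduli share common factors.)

1280

Combine the congruences pairwise.
gcd(207, 369) = 9 and 9 | (173 − 38), so the pair is consistent; merging gives n ≡ 1280 (mod 8487), where 8487 = lcm(207, 369).
The solution is unique modulo lcm(207, 369) = 8487.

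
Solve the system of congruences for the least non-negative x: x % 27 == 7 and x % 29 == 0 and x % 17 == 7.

Combine the congruences pairwise.
From x ≡ 7 (mod 27) write x = 7 + 27t. Substituting into x ≡ 0 (mod 29) gives 27t ≡ 22 (mod 29), and since 27⁻¹ ≡ 14 (mod 29), t ≡ 18. Hence x ≡ 7 + 27·18 = 493 (mod 783).
From x ≡ 493 (mod 783) write x = 493 + 783t. Substituting into x ≡ 7 (mod 17) gives 783t ≡ 7 (mod 17), and since 1⁻¹ ≡ 1 (mod 17), t ≡ 7. Hence x ≡ 493 + 783·7 = 5974 (mod 13311).

5974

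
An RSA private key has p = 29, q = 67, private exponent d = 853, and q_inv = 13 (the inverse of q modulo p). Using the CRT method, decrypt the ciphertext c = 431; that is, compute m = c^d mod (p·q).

d_p = d mod (p−1) = 853 mod 28 = 13; d_q = d mod (q−1) = 61.
m₁ = c^(d_p) mod p: c ≡ 25 (mod 29), and 25^13 mod 29 = 7.
m₂ = c^(d_q) mod q: c ≡ 29 (mod 67), and 29^61 mod 67 = 29.
h = q_inv·(m₁ − m₂) mod p = 13·(7 − 29) mod 29 = 4.
m = m₂ + h·q = 29 + 4·67 = 297.

297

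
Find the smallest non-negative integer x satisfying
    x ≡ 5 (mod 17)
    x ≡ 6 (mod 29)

From x ≡ 5 (mod 17) write x = 5 + 17t. Substituting into x ≡ 6 (mod 29) gives 17t ≡ 1 (mod 29), and since 17⁻¹ ≡ 12 (mod 29), t ≡ 12. Hence x ≡ 5 + 17·12 = 209 (mod 493).

209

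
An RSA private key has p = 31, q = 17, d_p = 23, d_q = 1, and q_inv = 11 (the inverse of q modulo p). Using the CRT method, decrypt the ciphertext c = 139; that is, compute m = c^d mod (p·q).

275

m₁ = c^(d_p) mod p: c ≡ 15 (mod 31), and 15^23 mod 31 = 27.
m₂ = c^(d_q) mod q: c ≡ 3 (mod 17), and 3^1 mod 17 = 3.
h = q_inv·(m₁ − m₂) mod p = 11·(27 − 3) mod 31 = 16.
m = m₂ + h·q = 3 + 16·17 = 275.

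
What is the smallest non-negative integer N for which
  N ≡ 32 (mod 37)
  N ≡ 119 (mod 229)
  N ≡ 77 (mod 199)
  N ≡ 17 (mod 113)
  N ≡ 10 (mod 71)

10207019721

From N ≡ 32 (mod 37) write N = 32 + 37t. Substituting into N ≡ 119 (mod 229) gives 37t ≡ 87 (mod 229), and since 37⁻¹ ≡ 130 (mod 229), t ≡ 89. Hence N ≡ 32 + 37·89 = 3325 (mod 8473).
From N ≡ 3325 (mod 8473) write N = 3325 + 8473t. Substituting into N ≡ 77 (mod 199) gives 8473t ≡ 135 (mod 199), and since 115⁻¹ ≡ 45 (mod 199), t ≡ 105. Hence N ≡ 3325 + 8473·105 = 892990 (mod 1686127).
From N ≡ 892990 (mod 1686127) write N = 892990 + 1686127t. Substituting into N ≡ 17 (mod 113) gives 1686127t ≡ 66 (mod 113), and since 54⁻¹ ≡ 90 (mod 113), t ≡ 64. Hence N ≡ 892990 + 1686127·64 = 108805118 (mod 190532351).
From N ≡ 108805118 (mod 190532351) write N = 108805118 + 190532351t. Substituting into N ≡ 10 (mod 71) gives 190532351t ≡ 49 (mod 71), and since 17⁻¹ ≡ 46 (mod 71), t ≡ 53. Hence N ≡ 108805118 + 190532351·53 = 10207019721 (mod 13527796921).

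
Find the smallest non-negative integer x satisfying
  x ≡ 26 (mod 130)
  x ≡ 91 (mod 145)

1976

Combine the congruences pairwise.
gcd(130, 145) = 5 and 5 | (91 − 26), so the pair is consistent; merging gives x ≡ 1976 (mod 3770), where 3770 = lcm(130, 145).
The solution is unique modulo lcm(130, 145) = 3770.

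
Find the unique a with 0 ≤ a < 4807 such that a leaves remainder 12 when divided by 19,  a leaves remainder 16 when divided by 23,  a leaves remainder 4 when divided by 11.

Combine the congruences pairwise.
From a ≡ 12 (mod 19) write a = 12 + 19t. Substituting into a ≡ 16 (mod 23) gives 19t ≡ 4 (mod 23), and since 19⁻¹ ≡ 17 (mod 23), t ≡ 22. Hence a ≡ 12 + 19·22 = 430 (mod 437).
From a ≡ 430 (mod 437) write a = 430 + 437t. Substituting into a ≡ 4 (mod 11) gives 437t ≡ 3 (mod 11), and since 8⁻¹ ≡ 7 (mod 11), t ≡ 10. Hence a ≡ 430 + 437·10 = 4800 (mod 4807).

4800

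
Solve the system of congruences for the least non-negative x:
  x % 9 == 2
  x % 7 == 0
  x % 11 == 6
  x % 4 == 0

1568

The moduli are pairwise coprime; N = 9·7·11·4 = 2772.
N/9 = 308; 308 ≡ 2 (mod 9); 2·5 ≡ 1, so inverse 5.
N/7 = 396; 396 ≡ 4 (mod 7); 4·2 ≡ 1, so inverse 2.
N/11 = 252; 252 ≡ 10 (mod 11); 10·10 ≡ 1, so inverse 10.
N/4 = 693; 693 ≡ 1 (mod 4), inverse 1.
x ≡ 2·308·5 + 0·396·2 + 6·252·10 + 0·693·1 = 18200.
18200 mod 2772 = 1568.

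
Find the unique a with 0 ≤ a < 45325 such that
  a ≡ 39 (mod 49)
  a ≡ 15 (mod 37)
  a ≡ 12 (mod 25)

From a ≡ 39 (mod 49) write a = 39 + 49t. Substituting into a ≡ 15 (mod 37) gives 49t ≡ 13 (mod 37), and since 12⁻¹ ≡ 34 (mod 37), t ≡ 35. Hence a ≡ 39 + 49·35 = 1754 (mod 1813).
From a ≡ 1754 (mod 1813) write a = 1754 + 1813t. Substituting into a ≡ 12 (mod 25) gives 1813t ≡ 8 (mod 25), and since 13⁻¹ ≡ 2 (mod 25), t ≡ 16. Hence a ≡ 1754 + 1813·16 = 30762 (mod 45325).

30762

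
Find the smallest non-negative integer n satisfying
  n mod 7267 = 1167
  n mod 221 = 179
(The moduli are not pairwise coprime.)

gcd(7267, 221) = 13 and 13 | (179 − 1167), so the pair is consistent; merging gives n ≡ 30235 (mod 123539), where 123539 = lcm(7267, 221).
The solution is unique modulo lcm(7267, 221) = 123539.

30235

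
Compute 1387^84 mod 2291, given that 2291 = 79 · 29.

958

Mod 79: 1387 ≡ 44; by Fermat, exponent reduces to 84 mod 78 = 6; 44^6 ≡ 10 (mod 79).
Mod 29: 1387 ≡ 24; since 28 | 84, by Fermat 24^84 ≡ 1 (mod 29).
Combine by CRT: x ≡ 10 (mod 79), x ≡ 1 (mod 29) ⇒ x ≡ 958 (mod 2291).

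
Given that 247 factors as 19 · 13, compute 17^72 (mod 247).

1

Mod 19: 17 ≡ 17; since 18 | 72, by Fermat 17^72 ≡ 1 (mod 19).
Mod 13: 17 ≡ 4; since 12 | 72, by Fermat 4^72 ≡ 1 (mod 13).
Combine by CRT: x ≡ 1 (mod 19), x ≡ 1 (mod 13) ⇒ x ≡ 1 (mod 247).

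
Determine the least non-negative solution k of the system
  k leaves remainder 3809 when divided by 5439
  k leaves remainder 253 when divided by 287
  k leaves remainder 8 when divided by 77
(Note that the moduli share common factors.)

1385315

gcd(5439, 287) = 7 and 7 | (253 − 3809), so the pair is consistent; merging gives k ≡ 47321 (mod 222999), where 222999 = lcm(5439, 287).
gcd(222999, 77) = 7 and 7 | (8 − 47321), so the pair is consistent; merging gives k ≡ 1385315 (mod 2452989), where 2452989 = lcm(222999, 77).
The solution is unique modulo lcm(5439, 287, 77) = 2452989.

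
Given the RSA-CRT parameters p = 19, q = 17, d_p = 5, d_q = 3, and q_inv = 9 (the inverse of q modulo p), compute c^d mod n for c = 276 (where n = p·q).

m₁ = c^(d_p) mod p: c ≡ 10 (mod 19), and 10^5 mod 19 = 3.
m₂ = c^(d_q) mod q: c ≡ 4 (mod 17), and 4^3 mod 17 = 13.
h = q_inv·(m₁ − m₂) mod p = 9·(3 − 13) mod 19 = 5.
m = m₂ + h·q = 13 + 5·17 = 98.

98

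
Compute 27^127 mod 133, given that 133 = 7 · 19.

27

Mod 7: 27 ≡ 6; by Fermat, exponent reduces to 127 mod 6 = 1; 6^1 ≡ 6 (mod 7).
Mod 19: 27 ≡ 8; by Fermat, exponent reduces to 127 mod 18 = 1; 8^1 ≡ 8 (mod 19).
Combine by CRT: x ≡ 6 (mod 7), x ≡ 8 (mod 19) ⇒ x ≡ 27 (mod 133).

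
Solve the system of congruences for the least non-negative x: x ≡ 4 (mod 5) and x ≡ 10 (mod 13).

49

From x ≡ 4 (mod 5) write x = 4 + 5t. Substituting into x ≡ 10 (mod 13) gives 5t ≡ 6 (mod 13), and since 5⁻¹ ≡ 8 (mod 13), t ≡ 9. Hence x ≡ 4 + 5·9 = 49 (mod 65).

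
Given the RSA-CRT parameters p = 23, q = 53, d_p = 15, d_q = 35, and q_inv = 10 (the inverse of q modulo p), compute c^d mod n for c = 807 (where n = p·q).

39

m₁ = c^(d_p) mod p: c ≡ 2 (mod 23), and 2^15 mod 23 = 16.
m₂ = c^(d_q) mod q: c ≡ 12 (mod 53), and 12^35 mod 53 = 39.
h = q_inv·(m₁ − m₂) mod p = 10·(16 − 39) mod 23 = 0.
m = m₂ + h·q = 39 + 0·53 = 39.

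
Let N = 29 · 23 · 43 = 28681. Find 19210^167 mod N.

13154

Mod 29: 19210 ≡ 12; by Fermat, exponent reduces to 167 mod 28 = 27; 12^27 ≡ 17 (mod 29).
Mod 23: 19210 ≡ 5; by Fermat, exponent reduces to 167 mod 22 = 13; 5^13 ≡ 21 (mod 23).
Mod 43: 19210 ≡ 32; by Fermat, exponent reduces to 167 mod 42 = 41; 32^41 ≡ 39 (mod 43).
Combine by CRT: x ≡ 17 (mod 29), x ≡ 21 (mod 23), x ≡ 39 (mod 43) ⇒ x ≡ 13154 (mod 28681).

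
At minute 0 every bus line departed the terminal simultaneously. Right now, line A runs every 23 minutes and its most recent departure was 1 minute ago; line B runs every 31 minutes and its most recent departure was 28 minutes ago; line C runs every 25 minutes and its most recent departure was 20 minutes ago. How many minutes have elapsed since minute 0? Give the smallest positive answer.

1795

The moduli are pairwise coprime; N = 23·31·25 = 17825.
N/23 = 775; 775 ≡ 16 (mod 23); 16·13 ≡ 1, so inverse 13.
N/31 = 575; 575 ≡ 17 (mod 31); 17·11 ≡ 1, so inverse 11.
N/25 = 713; 713 ≡ 13 (mod 25); 13·2 ≡ 1, so inverse 2.
t ≡ 1·775·13 + 28·575·11 + 20·713·2 = 215695.
215695 mod 17825 = 1795.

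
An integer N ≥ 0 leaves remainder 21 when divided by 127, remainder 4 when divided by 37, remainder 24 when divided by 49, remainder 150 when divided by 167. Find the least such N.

26026766

The moduli are pairwise coprime; M = 127·37·49·167 = 38451917.
M/127 = 302771; 302771 ≡ 3 (mod 127); 3·85 ≡ 1, so inverse 85.
M/37 = 1039241; 1039241 ≡ 22 (mod 37); 22·32 ≡ 1, so inverse 32.
M/49 = 784733; 784733 ≡ 47 (mod 49); 47·24 ≡ 1, so inverse 24.
M/167 = 230251; 230251 ≡ 125 (mod 167); 125·163 ≡ 1, so inverse 163.
N ≡ 21·302771·85 + 4·1039241·32 + 24·784733·24 + 150·230251·163 = 6755112241.
6755112241 mod 38451917 = 26026766.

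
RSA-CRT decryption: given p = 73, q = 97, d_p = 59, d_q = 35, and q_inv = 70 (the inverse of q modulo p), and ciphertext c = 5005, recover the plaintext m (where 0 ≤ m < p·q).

3230

m₁ = c^(d_p) mod p: c ≡ 41 (mod 73), and 41^59 mod 73 = 18.
m₂ = c^(d_q) mod q: c ≡ 58 (mod 97), and 58^35 mod 97 = 29.
h = q_inv·(m₁ − m₂) mod p = 70·(18 − 29) mod 73 = 33.
m = m₂ + h·q = 29 + 33·97 = 3230.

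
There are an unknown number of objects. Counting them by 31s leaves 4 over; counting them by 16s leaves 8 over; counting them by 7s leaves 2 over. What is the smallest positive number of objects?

From N ≡ 4 (mod 31) write N = 4 + 31t. Substituting into N ≡ 8 (mod 16) gives 31t ≡ 4 (mod 16), and since 15⁻¹ ≡ 15 (mod 16), t ≡ 12. Hence N ≡ 4 + 31·12 = 376 (mod 496).
From N ≡ 376 (mod 496) write N = 376 + 496t. Substituting into N ≡ 2 (mod 7) gives 496t ≡ 4 (mod 7), and since 6⁻¹ ≡ 6 (mod 7), t ≡ 3. Hence N ≡ 376 + 496·3 = 1864 (mod 3472).

1864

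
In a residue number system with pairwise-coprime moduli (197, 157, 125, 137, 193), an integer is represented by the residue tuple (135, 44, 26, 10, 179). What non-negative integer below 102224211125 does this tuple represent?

Combine the congruences pairwise.
From x ≡ 135 (mod 197) write x = 135 + 197t. Substituting into x ≡ 44 (mod 157) gives 197t ≡ 66 (mod 157), and since 40⁻¹ ≡ 106 (mod 157), t ≡ 88. Hence x ≡ 135 + 197·88 = 17471 (mod 30929).
From x ≡ 17471 (mod 30929) write x = 17471 + 30929t. Substituting into x ≡ 26 (mod 125) gives 30929t ≡ 55 (mod 125), and since 54⁻¹ ≡ 44 (mod 125), t ≡ 45. Hence x ≡ 17471 + 30929·45 = 1409276 (mod 3866125).
From x ≡ 1409276 (mod 3866125) write x = 1409276 + 3866125t. Substituting into x ≡ 10 (mod 137) gives 3866125t ≡ 53 (mod 137), and since 122⁻¹ ≡ 73 (mod 137), t ≡ 33. Hence x ≡ 1409276 + 3866125·33 = 128991401 (mod 529659125).
From x ≡ 128991401 (mod 529659125) write x = 128991401 + 529659125t. Substituting into x ≡ 179 (mod 193) gives 529659125t ≡ 135 (mod 193), and since 154⁻¹ ≡ 94 (mod 193), t ≡ 145. Hence x ≡ 128991401 + 529659125·145 = 76929564526 (mod 102224211125).

76929564526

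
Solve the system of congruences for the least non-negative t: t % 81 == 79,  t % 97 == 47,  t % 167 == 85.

503089

The moduli are pairwise coprime; N = 81·97·167 = 1312119.
N/81 = 16199; 16199 ≡ 80 (mod 81); 80·80 ≡ 1, so inverse 80.
N/97 = 13527; 13527 ≡ 44 (mod 97); 44·86 ≡ 1, so inverse 86.
N/167 = 7857; 7857 ≡ 8 (mod 167); 8·21 ≡ 1, so inverse 21.
t ≡ 79·16199·80 + 47·13527·86 + 85·7857·21 = 171078559.
171078559 mod 1312119 = 503089.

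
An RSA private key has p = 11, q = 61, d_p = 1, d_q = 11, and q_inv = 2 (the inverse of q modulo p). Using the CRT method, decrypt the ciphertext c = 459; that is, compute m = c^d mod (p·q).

m₁ = c^(d_p) mod p: c ≡ 8 (mod 11), and 8^1 mod 11 = 8.
m₂ = c^(d_q) mod q: c ≡ 32 (mod 61), and 32^11 mod 61 = 21.
h = q_inv·(m₁ − m₂) mod p = 2·(8 − 21) mod 11 = 7.
m = m₂ + h·q = 21 + 7·61 = 448.

448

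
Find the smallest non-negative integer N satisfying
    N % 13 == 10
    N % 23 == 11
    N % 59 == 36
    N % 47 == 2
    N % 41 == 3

17054281

The moduli are pairwise coprime; M = 13·23·59·47·41 = 33994207.
M/13 = 2614939; 2614939 ≡ 2 (mod 13); 2·7 ≡ 1, so inverse 7.
M/23 = 1478009; 1478009 ≡ 6 (mod 23); 6·4 ≡ 1, so inverse 4.
M/59 = 576173; 576173 ≡ 38 (mod 59); 38·14 ≡ 1, so inverse 14.
M/47 = 723281; 723281 ≡ 45 (mod 47); 45·23 ≡ 1, so inverse 23.
M/41 = 829127; 829127 ≡ 25 (mod 41); 25·23 ≡ 1, so inverse 23.
N ≡ 10·2614939·7 + 11·1478009·4 + 36·576173·14 + 2·723281·23 + 3·829127·23 = 628950007.
628950007 mod 33994207 = 17054281.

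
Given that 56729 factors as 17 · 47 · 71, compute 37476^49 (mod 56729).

Mod 17: 37476 ≡ 8; by Fermat, exponent reduces to 49 mod 16 = 1; 8^1 ≡ 8 (mod 17).
Mod 47: 37476 ≡ 17; by Fermat, exponent reduces to 49 mod 46 = 3; 17^3 ≡ 25 (mod 47).
Mod 71: 37476 ≡ 59; 59^49 ≡ 14 (mod 71).
Combine by CRT: x ≡ 8 (mod 17), x ≡ 25 (mod 47), x ≡ 14 (mod 71) ⇒ x ≡ 21598 (mod 56729).

21598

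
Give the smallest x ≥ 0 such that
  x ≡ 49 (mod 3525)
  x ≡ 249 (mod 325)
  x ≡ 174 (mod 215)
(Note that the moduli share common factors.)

1681474

Combine the congruences pairwise.
gcd(3525, 325) = 25 and 25 | (249 − 49), so the pair is consistent; merging gives x ≡ 31774 (mod 45825), where 45825 = lcm(3525, 325).
gcd(45825, 215) = 5 and 5 | (174 − 31774), so the pair is consistent; merging gives x ≡ 1681474 (mod 1970475), where 1970475 = lcm(45825, 215).
The solution is unique modulo lcm(3525, 325, 215) = 1970475.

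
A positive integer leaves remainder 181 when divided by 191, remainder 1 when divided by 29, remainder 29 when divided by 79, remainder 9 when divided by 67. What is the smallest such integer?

3348602

From a ≡ 181 (mod 191) write a = 181 + 191t. Substituting into a ≡ 1 (mod 29) gives 191t ≡ 23 (mod 29), and since 17⁻¹ ≡ 12 (mod 29), t ≡ 15. Hence a ≡ 181 + 191·15 = 3046 (mod 5539).
From a ≡ 3046 (mod 5539) write a = 3046 + 5539t. Substituting into a ≡ 29 (mod 79) gives 5539t ≡ 64 (mod 79), and since 9⁻¹ ≡ 44 (mod 79), t ≡ 51. Hence a ≡ 3046 + 5539·51 = 285535 (mod 437581).
From a ≡ 285535 (mod 437581) write a = 285535 + 437581t. Substituting into a ≡ 9 (mod 67) gives 437581t ≡ 28 (mod 67), and since 4⁻¹ ≡ 17 (mod 67), t ≡ 7. Hence a ≡ 285535 + 437581·7 = 3348602 (mod 29317927).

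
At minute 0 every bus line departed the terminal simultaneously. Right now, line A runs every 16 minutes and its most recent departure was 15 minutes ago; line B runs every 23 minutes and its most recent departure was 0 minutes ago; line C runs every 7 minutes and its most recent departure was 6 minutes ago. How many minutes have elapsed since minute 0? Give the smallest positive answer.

1679

From t ≡ 15 (mod 16) write t = 15 + 16s. Substituting into t ≡ 0 (mod 23) gives 16s ≡ 8 (mod 23), and since 16⁻¹ ≡ 13 (mod 23), s ≡ 12. Hence t ≡ 15 + 16·12 = 207 (mod 368).
From t ≡ 207 (mod 368) write t = 207 + 368s. Substituting into t ≡ 6 (mod 7) gives 368s ≡ 2 (mod 7), and since 4⁻¹ ≡ 2 (mod 7), s ≡ 4. Hence t ≡ 207 + 368·4 = 1679 (mod 2576).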